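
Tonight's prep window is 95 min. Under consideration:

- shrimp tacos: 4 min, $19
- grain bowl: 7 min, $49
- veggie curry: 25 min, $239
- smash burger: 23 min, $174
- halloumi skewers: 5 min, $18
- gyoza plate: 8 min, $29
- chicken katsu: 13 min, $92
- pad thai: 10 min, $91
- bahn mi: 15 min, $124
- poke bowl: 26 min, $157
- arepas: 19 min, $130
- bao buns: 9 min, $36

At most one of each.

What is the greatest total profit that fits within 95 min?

769

Ranking by ratio (profit/min): veggie curry 9.56, pad thai 9.10, bahn mi 8.27.
The ratio ordering already packs tightly: grain bowl + veggie curry + smash burger + chicken katsu + pad thai + bahn mi, 93 min, 769.
The closest alternative, veggie curry + smash burger + chicken katsu + bahn mi + arepas, reaches only 759.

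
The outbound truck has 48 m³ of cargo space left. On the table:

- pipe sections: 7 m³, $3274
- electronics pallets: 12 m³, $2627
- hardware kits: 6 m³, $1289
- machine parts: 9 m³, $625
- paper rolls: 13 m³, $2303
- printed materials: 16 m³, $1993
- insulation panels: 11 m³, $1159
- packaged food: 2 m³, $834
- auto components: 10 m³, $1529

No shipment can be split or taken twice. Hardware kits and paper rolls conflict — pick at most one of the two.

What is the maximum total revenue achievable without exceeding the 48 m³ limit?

10712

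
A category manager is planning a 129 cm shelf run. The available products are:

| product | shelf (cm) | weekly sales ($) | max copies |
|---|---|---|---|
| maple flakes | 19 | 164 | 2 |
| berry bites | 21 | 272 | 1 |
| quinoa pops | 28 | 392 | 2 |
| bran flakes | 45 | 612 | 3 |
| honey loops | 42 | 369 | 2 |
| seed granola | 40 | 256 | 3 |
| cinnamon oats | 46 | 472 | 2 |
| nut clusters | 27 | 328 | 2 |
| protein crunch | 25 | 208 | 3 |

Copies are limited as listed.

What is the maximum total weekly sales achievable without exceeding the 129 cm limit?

1724

By weekly sales per cm: quinoa pops 14.00, bran flakes 13.60, berry bites 12.95 lead.
A density-first pass picks berry bites + 2×quinoa pops + bran flakes — 1668 at 122 cm.
The 21 cm tied up in berry bites is better spent on nut clusters — total rises to 1724 (128 cm).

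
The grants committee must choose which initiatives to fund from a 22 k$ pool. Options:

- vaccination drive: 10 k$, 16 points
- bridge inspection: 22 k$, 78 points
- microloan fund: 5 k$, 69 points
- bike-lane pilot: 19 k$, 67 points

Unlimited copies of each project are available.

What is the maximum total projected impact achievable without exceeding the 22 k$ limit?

276

Taking 4×microloan fund: 20 k$ used, 276 in projected impact.
Nothing else within 22 k$ beats 276.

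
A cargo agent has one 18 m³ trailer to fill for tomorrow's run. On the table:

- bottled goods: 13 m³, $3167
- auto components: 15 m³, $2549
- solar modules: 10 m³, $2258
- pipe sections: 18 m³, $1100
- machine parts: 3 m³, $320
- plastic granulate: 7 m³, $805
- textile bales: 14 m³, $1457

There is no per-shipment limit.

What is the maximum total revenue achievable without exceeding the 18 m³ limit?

3487

By revenue per m³: bottled goods 243.62, solar modules 225.80, auto components 169.93, plastic granulate 115.00 lead.
Bottled goods + machine parts uses 16 of the 18 m³ and totals 3487.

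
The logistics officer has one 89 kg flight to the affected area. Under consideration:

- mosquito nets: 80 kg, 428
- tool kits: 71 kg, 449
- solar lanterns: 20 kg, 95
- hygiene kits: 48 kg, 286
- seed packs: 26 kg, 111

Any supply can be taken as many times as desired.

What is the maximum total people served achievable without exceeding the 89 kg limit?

476

Ranking by ratio (people served/kg): tool kits 6.32, hygiene kits 5.96, mosquito nets 5.35.
Taking the top-ratio supplies first gives tool kits for 449 (71 kg).
Dropping tool kits frees 71 kg; slotting in 2×solar lanterns + hygiene kits (88 kg) lifts the total to 476 at 88 kg.
Nothing else within 89 kg beats 476.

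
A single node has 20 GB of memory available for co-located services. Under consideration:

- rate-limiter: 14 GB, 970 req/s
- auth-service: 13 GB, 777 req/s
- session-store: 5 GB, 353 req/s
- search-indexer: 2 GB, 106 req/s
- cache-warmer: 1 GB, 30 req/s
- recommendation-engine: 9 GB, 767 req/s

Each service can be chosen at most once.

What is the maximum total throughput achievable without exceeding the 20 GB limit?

Greedy by ratio would take session-store + search-indexer + cache-warmer + recommendation-engine: 17 GB used, total 1256.
The 11 GB tied up in search-indexer and recommendation-engine is better spent on rate-limiter — total rises to 1353 (20 GB).

1353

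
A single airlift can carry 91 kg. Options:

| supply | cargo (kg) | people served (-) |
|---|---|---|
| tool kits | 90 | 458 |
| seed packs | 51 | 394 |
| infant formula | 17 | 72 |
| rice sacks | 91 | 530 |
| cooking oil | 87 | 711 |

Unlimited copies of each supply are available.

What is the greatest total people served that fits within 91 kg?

Density check — cooking oil 8.17, seed packs 7.73, rice sacks 5.82 are the best per kg.
Taking cooking oil: 87 kg used, 711 in people served.
That's the maximum — no swap from here does better than 711.

711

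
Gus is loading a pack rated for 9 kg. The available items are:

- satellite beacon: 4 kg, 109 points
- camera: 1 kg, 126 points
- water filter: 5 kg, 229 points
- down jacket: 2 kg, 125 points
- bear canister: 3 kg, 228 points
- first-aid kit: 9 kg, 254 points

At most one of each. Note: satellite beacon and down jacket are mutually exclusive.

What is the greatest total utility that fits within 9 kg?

By utility per kg: camera 126.00, bear canister 76.00, down jacket 62.50 lead.
The ratio heuristic lands on camera + down jacket + bear canister (479) but leaves 3 kg idle.
The 2 kg tied up in down jacket is better spent on water filter — total rises to 583 (9 kg).
The closest alternative, camera + water filter + down jacket, reaches only 480.

583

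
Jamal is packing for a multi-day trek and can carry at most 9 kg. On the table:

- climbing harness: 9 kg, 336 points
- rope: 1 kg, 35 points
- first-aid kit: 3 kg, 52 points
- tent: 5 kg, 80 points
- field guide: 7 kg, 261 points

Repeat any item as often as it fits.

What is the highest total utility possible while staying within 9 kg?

336

Ranking by ratio (utility/kg): climbing harness 37.33, field guide 37.29, rope 35.00.
The ratio ordering already packs tightly: climbing harness, 9 kg, 336.
No other feasible combination exceeds 336.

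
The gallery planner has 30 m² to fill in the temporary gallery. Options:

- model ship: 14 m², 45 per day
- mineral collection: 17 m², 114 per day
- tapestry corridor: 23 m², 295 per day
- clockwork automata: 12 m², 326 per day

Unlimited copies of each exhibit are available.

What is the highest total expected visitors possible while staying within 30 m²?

652

Ranking by ratio (expected visitors/m²): clockwork automata 27.17, tapestry corridor 12.83, mineral collection 6.71, model ship 3.21.
2×clockwork automata uses 24 of the 30 m² and totals 652.
Nothing else within 30 m² beats 652.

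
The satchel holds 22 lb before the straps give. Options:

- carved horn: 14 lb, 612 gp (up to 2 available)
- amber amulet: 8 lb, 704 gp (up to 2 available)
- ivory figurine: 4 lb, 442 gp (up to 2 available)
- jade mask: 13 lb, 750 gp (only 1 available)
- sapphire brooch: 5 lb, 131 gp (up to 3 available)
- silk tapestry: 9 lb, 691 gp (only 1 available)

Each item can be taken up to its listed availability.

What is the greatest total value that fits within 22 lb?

Greedy by ratio would take amber amulet + 2×ivory figurine + sapphire brooch: 21 lb used, total 1719.
Dropping ivory figurine and sapphire brooch frees 9 lb; slotting in amber amulet (8 lb) lifts the total to 1850 at 20 lb.
The spare 2 lb is too small for any remaining item, and no exchange beats 1850.

1850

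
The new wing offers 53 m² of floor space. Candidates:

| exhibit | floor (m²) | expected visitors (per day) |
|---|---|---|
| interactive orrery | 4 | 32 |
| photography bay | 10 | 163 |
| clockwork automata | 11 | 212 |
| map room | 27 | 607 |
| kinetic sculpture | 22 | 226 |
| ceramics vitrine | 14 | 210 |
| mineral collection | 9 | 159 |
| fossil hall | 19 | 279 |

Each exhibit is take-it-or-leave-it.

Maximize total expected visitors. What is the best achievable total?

1029

A density-first pass picks interactive orrery + clockwork automata + map room + mineral collection — 1010 at 51 m².
Replace interactive orrery and mineral collection with ceramics vitrine: the trade gains 19 net, giving 1029 at 52 m².
Nothing else within 53 m² beats 1029.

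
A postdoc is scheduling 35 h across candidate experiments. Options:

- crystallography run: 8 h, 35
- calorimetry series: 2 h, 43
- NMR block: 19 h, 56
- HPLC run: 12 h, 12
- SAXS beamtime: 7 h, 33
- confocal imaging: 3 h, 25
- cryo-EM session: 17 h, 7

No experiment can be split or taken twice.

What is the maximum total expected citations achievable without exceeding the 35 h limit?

159

Taking the top-ratio experiments first gives crystallography run + calorimetry series + HPLC run + SAXS beamtime + confocal imaging for 148 (32 h).
Dropping HPLC run and SAXS beamtime frees 19 h; slotting in NMR block (19 h) lifts the total to 159 at 32 h.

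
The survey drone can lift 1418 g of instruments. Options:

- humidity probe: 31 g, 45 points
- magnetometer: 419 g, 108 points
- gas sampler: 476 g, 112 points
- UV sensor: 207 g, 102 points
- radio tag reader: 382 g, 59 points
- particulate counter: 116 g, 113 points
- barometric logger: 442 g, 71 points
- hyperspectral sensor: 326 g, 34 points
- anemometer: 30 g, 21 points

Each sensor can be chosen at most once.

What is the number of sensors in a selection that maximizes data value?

6

Optimal total is 501.
One optimal bundle: humidity probe + magnetometer + gas sampler + UV sensor + particulate counter + anemometer (1279 g).
All optima have 6 sensors.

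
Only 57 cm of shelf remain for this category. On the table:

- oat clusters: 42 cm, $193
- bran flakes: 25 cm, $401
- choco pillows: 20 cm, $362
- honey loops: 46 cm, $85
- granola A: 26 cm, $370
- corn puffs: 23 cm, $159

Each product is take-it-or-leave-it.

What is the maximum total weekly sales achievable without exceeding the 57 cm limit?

Density check — choco pillows 18.10, bran flakes 16.04, granola A 14.23 are the best per cm.
Greedy by ratio would take bran flakes + choco pillows: 45 cm used, total 763.
Dropping choco pillows frees 20 cm; slotting in granola A (26 cm) lifts the total to 771 at 51 cm.
The closest alternative, bran flakes + choco pillows, reaches only 763.

771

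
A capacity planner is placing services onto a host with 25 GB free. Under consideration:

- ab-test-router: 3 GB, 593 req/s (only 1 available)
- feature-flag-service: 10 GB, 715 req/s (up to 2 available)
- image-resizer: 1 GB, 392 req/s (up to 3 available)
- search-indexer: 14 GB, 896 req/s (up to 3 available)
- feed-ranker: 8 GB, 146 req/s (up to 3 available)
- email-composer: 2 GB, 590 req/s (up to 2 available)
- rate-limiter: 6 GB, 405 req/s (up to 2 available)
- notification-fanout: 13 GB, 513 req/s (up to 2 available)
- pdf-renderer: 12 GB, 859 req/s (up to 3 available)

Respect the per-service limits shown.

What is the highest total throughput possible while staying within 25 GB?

3845

Greedy by ratio would take ab-test-router + 3×image-resizer + 2×email-composer + pdf-renderer: 22 GB used, total 3808.
Replace pdf-renderer with search-indexer: the trade gains 37 net, giving 3845 at 24 GB.
No other feasible combination exceeds 3845.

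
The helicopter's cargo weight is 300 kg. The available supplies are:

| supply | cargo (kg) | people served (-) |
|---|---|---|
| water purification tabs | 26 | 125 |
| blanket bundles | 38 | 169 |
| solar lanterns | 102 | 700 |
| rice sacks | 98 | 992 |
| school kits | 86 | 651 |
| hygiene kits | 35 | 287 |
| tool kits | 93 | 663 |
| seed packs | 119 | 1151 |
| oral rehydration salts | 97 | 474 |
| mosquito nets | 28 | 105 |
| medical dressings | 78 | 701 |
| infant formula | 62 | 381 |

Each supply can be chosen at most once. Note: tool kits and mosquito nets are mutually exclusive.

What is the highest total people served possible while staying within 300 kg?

2844

The ratio ordering already packs tightly: rice sacks + seed packs + medical dressings, 295 kg, 2844.
The closest alternative, rice sacks + school kits + hygiene kits + medical dressings, reaches only 2631.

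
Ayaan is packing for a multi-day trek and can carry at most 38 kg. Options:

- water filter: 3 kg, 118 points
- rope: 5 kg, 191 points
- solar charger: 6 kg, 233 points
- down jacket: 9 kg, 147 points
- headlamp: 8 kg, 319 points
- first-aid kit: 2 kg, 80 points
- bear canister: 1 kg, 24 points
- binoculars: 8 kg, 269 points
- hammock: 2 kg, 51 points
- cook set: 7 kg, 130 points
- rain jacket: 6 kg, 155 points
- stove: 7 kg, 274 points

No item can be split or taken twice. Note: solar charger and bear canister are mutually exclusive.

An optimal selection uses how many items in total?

7

Optimal total is 1417.
One optimal bundle: rope + solar charger + headlamp + first-aid kit + binoculars + hammock + stove (38 kg).
Every optimal selection uses 7 items.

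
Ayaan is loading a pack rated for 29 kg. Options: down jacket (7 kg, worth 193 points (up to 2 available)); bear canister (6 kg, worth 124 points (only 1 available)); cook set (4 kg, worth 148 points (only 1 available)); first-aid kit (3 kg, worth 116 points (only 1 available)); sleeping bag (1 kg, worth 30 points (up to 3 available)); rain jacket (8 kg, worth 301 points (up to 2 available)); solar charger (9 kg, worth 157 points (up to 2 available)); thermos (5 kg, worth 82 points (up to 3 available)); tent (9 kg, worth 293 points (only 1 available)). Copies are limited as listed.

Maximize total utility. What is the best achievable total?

1043

Taking the top-ratio items first gives cook set + first-aid kit + 3×sleeping bag + 2×rain jacket for 956 (26 kg).
Replace first-aid kit and 3×sleeping bag with tent: the trade gains 87 net, giving 1043 at 29 kg.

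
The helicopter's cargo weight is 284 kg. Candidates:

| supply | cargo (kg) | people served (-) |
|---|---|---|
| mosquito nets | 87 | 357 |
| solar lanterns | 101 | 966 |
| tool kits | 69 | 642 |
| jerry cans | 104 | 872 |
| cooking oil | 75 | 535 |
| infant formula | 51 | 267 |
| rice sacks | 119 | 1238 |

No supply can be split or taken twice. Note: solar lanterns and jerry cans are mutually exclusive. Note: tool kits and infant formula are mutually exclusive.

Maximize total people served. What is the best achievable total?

Best packing: solar lanterns + infant formula + rice sacks — 271 kg, 2471 total.

2471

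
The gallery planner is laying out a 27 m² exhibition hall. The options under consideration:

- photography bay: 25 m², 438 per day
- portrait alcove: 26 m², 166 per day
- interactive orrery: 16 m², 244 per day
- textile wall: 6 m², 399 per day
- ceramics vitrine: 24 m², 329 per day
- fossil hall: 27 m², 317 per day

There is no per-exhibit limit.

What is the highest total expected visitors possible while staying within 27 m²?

4×textile wall uses 24 of the 27 m² and totals 1596.
That's the maximum — no swap from here does better than 1596.

1596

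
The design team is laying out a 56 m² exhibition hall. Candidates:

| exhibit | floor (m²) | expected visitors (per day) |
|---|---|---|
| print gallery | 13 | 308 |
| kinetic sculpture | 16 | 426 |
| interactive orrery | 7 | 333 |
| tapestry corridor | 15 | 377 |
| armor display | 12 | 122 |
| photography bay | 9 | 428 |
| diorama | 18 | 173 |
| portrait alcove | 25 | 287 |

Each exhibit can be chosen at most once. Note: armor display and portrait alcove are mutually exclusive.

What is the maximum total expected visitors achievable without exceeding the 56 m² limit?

By expected visitors per m²: interactive orrery 47.57, photography bay 47.56, kinetic sculpture 26.62 lead.
Greedy by ratio would take kinetic sculpture + interactive orrery + tapestry corridor + photography bay: 47 m² used, total 1564.
Replace kinetic sculpture with print gallery + armor display: the trade gains 4 net, giving 1568 at 56 m².
Nothing else feasible within 56 m² beats 1568.

1568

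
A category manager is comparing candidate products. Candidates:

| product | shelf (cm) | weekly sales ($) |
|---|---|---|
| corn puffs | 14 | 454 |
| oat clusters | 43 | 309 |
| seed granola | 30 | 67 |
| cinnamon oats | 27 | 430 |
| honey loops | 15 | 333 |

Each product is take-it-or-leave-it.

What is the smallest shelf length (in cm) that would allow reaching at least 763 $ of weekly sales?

Need the lightest bundle worth ≥ 763.
Taking corn puffs + honey loops gives 787 (≥ 763) for 29 cm.
No combination under 29 cm hits 763.

29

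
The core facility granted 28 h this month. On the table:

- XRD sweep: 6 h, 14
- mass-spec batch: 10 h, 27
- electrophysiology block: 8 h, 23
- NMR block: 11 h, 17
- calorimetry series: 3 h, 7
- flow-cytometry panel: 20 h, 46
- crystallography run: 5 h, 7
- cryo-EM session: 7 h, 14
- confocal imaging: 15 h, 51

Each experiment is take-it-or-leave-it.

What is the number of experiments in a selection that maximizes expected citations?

3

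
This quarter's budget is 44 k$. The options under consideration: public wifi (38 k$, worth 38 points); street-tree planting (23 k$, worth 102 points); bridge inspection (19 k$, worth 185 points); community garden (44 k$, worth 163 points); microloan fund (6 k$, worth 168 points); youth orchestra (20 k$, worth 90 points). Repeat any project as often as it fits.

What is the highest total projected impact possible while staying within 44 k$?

Density check — microloan fund 28.00, bridge inspection 9.74, youth orchestra 4.50, street-tree planting 4.43 are the best per k$.
Taking 7×microloan fund: 42 k$ used, 1176 in projected impact.

1176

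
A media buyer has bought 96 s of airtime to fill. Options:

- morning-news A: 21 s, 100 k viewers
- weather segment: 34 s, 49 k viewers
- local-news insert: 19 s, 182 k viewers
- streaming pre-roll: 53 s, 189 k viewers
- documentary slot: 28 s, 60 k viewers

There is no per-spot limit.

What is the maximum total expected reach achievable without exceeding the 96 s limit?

Taking 5×local-news insert: 95 s used, 910 in expected reach.
Nothing else within 96 s beats 910.

910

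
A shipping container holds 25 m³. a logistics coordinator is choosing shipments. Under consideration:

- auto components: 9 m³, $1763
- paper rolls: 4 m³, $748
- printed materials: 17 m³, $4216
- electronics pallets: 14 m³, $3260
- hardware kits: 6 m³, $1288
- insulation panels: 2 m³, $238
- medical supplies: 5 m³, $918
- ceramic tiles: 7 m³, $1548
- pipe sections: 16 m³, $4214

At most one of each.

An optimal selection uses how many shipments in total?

Optimal total is 6000.
For example insulation panels + ceramic tiles + pipe sections achieves it, using 25 m³.
All optima have 3 shipments.

3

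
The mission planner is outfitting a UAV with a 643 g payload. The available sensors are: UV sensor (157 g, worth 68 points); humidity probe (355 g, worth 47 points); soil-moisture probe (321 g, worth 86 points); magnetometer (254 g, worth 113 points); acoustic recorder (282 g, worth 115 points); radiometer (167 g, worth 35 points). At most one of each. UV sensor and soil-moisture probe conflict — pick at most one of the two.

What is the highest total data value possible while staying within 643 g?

Density check — magnetometer 0.44, UV sensor 0.43, acoustic recorder 0.41 are the best per g.
A density-first pass picks UV sensor + magnetometer + radiometer — 216 at 578 g.
The 324 g tied up in UV sensor and radiometer is better spent on acoustic recorder — total rises to 228 (536 g).
An exhaustive check of the 64 subsets confirms 228.

228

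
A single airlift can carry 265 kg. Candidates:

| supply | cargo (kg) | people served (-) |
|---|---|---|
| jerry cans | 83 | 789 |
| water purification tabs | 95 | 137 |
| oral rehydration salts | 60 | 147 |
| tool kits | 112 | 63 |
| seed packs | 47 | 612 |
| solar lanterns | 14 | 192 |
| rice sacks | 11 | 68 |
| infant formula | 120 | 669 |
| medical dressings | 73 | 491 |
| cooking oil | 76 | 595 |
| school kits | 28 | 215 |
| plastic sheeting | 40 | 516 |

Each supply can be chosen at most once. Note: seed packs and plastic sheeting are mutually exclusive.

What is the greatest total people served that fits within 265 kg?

2471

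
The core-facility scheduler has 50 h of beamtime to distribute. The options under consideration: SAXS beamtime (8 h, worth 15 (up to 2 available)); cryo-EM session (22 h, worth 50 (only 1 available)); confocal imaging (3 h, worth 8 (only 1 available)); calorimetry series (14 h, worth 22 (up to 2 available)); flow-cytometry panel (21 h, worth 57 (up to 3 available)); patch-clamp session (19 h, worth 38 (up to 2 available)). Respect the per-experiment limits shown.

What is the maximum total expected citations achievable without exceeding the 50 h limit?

129

Filling by ratio: confocal imaging + 2×flow-cytometry panel for 122, with 5 h left unused.
The 3 h tied up in confocal imaging is better spent on SAXS beamtime — total rises to 129 (50 h).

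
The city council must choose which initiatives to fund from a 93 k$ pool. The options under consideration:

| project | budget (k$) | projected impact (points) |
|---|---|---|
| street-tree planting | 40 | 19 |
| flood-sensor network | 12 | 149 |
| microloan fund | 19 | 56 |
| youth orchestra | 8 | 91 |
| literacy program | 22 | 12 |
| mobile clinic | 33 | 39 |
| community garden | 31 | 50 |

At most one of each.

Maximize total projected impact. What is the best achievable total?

358

Ranking by ratio (projected impact/k$): flood-sensor network 12.42, youth orchestra 11.38, microloan fund 2.95.
Taking flood-sensor network + microloan fund + youth orchestra + literacy program + community garden: 92 k$ used, 358 in projected impact.
Next best is flood-sensor network + microloan fund + youth orchestra + community garden at 346 (70 k$) — short by 12.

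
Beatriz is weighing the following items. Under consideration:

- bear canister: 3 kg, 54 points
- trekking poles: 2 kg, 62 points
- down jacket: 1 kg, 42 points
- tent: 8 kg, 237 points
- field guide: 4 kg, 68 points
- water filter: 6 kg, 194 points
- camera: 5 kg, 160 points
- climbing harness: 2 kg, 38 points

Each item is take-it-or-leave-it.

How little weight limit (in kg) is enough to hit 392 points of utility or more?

12

Need the lightest bundle worth ≥ 392.
down jacket + water filter + camera: 396 utility at 12 kg.
Any bundle with less than 12 kg falls short of 392.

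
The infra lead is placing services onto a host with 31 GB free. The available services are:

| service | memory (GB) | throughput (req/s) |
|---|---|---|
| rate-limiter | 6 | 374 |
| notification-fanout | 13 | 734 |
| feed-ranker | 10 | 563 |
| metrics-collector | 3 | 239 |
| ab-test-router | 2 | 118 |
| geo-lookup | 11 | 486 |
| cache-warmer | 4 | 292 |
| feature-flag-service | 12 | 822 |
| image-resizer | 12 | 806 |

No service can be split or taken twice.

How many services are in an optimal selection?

4

Optimal total is 2159.
metrics-collector + cache-warmer + feature-flag-service + image-resizer hits 2159 at 31 GB.
Every optimal selection uses 4 services.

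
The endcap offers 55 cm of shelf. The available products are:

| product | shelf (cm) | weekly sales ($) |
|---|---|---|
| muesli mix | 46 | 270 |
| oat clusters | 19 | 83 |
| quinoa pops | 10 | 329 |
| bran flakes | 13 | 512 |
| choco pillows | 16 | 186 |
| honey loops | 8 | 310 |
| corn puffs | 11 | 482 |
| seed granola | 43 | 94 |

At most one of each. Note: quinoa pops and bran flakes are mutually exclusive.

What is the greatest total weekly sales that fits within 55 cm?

Taking bran flakes + choco pillows + honey loops + corn puffs: 48 cm used, 1490 in weekly sales.

1490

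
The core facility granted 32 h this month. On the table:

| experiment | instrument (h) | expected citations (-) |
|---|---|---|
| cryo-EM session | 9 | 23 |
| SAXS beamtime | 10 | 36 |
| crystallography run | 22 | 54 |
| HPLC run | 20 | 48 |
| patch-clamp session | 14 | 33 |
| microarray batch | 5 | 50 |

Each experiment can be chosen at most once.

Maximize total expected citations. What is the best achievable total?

Ranking by ratio (expected citations/h): microarray batch 10.00, SAXS beamtime 3.60, cryo-EM session 2.56, crystallography run 2.45.
The ratio heuristic lands on cryo-EM session + SAXS beamtime + microarray batch (109) but leaves 8 h idle.
Replace cryo-EM session with patch-clamp session: the trade gains 10 net, giving 119 at 29 h.
Nothing else within 32 h beats 119.

119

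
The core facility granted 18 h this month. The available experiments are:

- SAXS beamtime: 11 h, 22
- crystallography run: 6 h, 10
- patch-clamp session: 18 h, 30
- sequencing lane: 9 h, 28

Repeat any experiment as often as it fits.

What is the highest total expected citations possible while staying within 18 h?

56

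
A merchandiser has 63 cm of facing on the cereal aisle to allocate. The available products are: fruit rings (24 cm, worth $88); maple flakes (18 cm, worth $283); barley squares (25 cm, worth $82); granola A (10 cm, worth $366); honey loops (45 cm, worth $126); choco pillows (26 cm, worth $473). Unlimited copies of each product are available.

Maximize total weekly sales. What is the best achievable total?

Density check — granola A 36.60, choco pillows 18.19, maple flakes 15.72, fruit rings 3.67 are the best per cm.
Best packing: 6×granola A — 60 cm, 2196 total.
Every other selection either busts 63 cm or fails to beat 2196.

2196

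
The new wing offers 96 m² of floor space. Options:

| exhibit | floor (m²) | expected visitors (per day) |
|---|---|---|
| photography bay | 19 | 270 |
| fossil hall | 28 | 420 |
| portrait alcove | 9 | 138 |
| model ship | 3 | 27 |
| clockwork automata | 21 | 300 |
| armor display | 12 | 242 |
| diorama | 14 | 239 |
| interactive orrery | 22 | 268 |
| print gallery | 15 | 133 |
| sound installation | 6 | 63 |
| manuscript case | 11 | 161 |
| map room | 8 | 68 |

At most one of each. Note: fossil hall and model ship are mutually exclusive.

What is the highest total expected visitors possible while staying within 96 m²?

1500

Taking fossil hall + portrait alcove + clockwork automata + armor display + diorama + manuscript case: 95 m² used, 1500 in expected visitors.
An exhaustive check of the 4096 subsets confirms 1500.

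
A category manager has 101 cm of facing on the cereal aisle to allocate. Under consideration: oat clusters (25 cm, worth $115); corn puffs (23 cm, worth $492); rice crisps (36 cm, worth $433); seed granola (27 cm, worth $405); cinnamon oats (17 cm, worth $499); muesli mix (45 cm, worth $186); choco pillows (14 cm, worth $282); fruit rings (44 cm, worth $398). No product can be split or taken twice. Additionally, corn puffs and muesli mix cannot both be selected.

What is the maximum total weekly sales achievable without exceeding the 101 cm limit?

1706

Ranking by ratio (weekly sales/cm): cinnamon oats 29.35, corn puffs 21.39, choco pillows 20.14.
Taking the top-ratio products first gives corn puffs + seed granola + cinnamon oats + choco pillows for 1678 (81 cm).
The 27 cm tied up in seed granola is better spent on rice crisps — total rises to 1706 (90 cm).
An exhaustive check of the 256 subsets confirms 1706.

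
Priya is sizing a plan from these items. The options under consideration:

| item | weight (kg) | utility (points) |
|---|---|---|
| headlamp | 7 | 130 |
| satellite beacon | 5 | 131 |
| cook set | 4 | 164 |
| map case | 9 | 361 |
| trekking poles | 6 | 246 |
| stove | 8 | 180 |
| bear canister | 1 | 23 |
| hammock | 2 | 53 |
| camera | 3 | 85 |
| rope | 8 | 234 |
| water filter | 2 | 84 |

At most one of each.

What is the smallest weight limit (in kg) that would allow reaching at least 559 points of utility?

15

Look for the lowest-weight combination reaching 559.
map case + trekking poles reaches 607 using 15 kg.
Below 15 kg the best achievable stays under 559.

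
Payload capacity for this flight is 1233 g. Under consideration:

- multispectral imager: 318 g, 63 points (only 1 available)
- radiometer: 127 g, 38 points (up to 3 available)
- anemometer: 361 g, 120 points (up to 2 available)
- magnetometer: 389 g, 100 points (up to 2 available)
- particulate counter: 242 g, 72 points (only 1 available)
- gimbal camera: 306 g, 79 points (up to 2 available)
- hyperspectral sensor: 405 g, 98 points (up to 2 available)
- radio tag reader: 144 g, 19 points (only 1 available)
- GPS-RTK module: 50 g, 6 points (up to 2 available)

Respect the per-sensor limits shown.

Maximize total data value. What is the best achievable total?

388

A density-first pass picks 3×radiometer + 2×anemometer + 2×GPS-RTK module — 366 at 1203 g.
Dropping radiometer and 2×GPS-RTK module frees 227 g; slotting in particulate counter (242 g) lifts the total to 388 at 1218 g.
Nothing else within 1233 g beats 388.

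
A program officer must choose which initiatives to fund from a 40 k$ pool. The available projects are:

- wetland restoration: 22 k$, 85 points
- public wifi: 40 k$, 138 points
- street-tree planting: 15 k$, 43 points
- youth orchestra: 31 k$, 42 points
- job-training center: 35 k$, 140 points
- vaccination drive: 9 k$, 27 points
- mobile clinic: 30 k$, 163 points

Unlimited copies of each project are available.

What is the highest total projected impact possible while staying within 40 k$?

Taking vaccination drive + mobile clinic: 39 k$ used, 190 in projected impact.
The spare 1 k$ is too small for any remaining project, and no exchange beats 190.

190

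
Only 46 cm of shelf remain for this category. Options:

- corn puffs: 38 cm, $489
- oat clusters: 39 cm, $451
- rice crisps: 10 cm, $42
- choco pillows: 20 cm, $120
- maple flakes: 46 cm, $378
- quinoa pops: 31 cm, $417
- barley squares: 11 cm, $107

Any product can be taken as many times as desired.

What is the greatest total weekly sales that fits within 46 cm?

By weekly sales per cm: quinoa pops 13.45, corn puffs 12.87, oat clusters 11.56, barley squares 9.73 lead.
Quinoa pops + barley squares uses 42 of the 46 cm and totals 524.
The spare 4 cm is too small for any remaining product, and no exchange beats 524.

524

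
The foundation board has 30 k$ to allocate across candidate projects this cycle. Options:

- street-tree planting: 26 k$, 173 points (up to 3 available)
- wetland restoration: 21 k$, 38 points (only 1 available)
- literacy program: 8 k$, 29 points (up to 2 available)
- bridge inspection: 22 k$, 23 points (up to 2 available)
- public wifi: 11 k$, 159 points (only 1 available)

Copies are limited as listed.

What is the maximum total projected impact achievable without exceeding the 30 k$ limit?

217

By projected impact per k$: public wifi 14.45, street-tree planting 6.65, literacy program 3.62, wetland restoration 1.81 lead.
Best packing: 2×literacy program + public wifi — 27 k$, 217 total.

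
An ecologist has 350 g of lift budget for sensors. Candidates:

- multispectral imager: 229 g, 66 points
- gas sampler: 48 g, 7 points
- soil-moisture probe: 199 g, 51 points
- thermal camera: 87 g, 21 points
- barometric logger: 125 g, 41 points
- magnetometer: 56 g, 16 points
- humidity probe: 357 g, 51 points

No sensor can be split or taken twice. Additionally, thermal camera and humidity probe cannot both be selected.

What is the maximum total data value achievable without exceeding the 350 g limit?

92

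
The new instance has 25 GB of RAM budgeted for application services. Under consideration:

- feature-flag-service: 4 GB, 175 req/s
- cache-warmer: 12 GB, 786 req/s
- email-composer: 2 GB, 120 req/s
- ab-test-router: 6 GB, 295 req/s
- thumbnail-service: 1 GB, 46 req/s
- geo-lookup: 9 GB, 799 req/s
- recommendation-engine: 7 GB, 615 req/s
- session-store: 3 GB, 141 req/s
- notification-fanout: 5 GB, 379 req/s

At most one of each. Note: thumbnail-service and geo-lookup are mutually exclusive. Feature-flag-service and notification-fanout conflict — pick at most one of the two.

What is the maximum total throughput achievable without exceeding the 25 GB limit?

Best packing: geo-lookup + recommendation-engine + session-store + notification-fanout — 24 GB, 1934 total.
Runner-up email-composer + geo-lookup + recommendation-engine + notification-fanout tops out at 1913.

1934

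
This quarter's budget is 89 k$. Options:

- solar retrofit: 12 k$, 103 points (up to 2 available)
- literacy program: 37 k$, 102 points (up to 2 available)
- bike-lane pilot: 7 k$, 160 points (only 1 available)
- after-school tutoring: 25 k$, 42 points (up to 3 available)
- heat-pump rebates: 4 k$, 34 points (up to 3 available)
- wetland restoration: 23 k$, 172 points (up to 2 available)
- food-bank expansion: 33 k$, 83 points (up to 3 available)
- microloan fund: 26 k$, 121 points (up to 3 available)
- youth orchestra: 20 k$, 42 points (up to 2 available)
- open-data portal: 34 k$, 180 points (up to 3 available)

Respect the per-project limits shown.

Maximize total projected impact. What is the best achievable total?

812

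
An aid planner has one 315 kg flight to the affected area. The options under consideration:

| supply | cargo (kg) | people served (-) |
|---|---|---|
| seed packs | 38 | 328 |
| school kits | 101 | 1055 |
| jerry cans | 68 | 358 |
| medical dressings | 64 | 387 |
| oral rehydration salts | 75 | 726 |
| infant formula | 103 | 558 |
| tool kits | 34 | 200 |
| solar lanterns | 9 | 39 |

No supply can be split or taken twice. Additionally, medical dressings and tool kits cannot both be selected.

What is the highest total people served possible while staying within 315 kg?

2539

School kits + oral rehydration salts + infant formula + tool kits uses 313 of the 315 kg and totals 2539.
The closest alternative, seed packs + school kits + medical dressings + oral rehydration salts + solar lanterns, reaches only 2535.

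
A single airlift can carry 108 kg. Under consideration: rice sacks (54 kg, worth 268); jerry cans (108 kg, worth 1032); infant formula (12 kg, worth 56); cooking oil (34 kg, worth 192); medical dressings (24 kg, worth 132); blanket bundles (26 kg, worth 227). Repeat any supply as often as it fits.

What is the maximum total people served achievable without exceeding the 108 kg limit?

1032

Best packing: jerry cans — 108 kg, 1032 total.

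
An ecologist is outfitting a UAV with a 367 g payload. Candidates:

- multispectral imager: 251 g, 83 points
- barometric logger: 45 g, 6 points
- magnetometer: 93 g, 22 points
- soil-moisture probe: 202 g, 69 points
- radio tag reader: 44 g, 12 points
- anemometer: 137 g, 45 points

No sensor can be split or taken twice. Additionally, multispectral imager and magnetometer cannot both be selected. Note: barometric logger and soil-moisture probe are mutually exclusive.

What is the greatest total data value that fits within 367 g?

Ranking by ratio (data value/g): soil-moisture probe 0.34, multispectral imager 0.33, anemometer 0.33, radio tag reader 0.27.
The ratio ordering already packs tightly: soil-moisture probe + anemometer, 339 g, 114.
The closest alternative, magnetometer + soil-moisture probe + radio tag reader, reaches only 103.

114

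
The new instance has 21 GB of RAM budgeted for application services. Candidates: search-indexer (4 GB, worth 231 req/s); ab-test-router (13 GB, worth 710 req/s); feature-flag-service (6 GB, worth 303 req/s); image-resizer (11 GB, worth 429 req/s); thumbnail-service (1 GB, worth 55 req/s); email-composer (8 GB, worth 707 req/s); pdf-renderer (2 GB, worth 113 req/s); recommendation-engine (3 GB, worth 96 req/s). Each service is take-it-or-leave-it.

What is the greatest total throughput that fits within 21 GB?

1417

Density check — email-composer 88.38, search-indexer 57.75, pdf-renderer 56.50 are the best per GB.
Greedy by ratio would take search-indexer + feature-flag-service + thumbnail-service + email-composer + pdf-renderer: 21 GB used, total 1409.
But ab-test-router + email-composer fits in 21 GB and reaches 1417.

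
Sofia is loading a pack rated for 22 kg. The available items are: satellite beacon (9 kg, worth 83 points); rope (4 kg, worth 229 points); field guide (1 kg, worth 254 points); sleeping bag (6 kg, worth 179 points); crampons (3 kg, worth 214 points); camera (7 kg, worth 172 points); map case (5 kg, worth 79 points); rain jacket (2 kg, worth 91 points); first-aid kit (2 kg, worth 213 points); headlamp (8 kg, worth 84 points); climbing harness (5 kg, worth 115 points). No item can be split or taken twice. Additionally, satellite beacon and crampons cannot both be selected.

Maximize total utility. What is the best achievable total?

1204

A density-first pass picks rope + field guide + sleeping bag + crampons + rain jacket + first-aid kit — 1180 at 18 kg.
Dropping rain jacket frees 2 kg; slotting in climbing harness (5 kg) lifts the total to 1204 at 21 kg.
Next best is rope + field guide + crampons + camera + first-aid kit + climbing harness at 1197 (22 kg) — short by 7.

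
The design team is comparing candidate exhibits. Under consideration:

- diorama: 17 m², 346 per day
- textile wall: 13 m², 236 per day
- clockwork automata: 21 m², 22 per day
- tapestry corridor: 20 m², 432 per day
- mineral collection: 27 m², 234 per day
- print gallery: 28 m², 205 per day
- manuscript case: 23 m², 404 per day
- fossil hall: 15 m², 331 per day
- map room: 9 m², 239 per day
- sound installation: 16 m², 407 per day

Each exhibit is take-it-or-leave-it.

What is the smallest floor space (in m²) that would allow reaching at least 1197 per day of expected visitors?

53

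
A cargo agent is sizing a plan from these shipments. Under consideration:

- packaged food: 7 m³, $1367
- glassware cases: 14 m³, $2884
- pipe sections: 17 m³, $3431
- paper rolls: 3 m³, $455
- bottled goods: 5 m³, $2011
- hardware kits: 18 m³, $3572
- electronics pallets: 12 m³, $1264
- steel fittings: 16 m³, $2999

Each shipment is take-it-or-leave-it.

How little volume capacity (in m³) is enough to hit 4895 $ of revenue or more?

19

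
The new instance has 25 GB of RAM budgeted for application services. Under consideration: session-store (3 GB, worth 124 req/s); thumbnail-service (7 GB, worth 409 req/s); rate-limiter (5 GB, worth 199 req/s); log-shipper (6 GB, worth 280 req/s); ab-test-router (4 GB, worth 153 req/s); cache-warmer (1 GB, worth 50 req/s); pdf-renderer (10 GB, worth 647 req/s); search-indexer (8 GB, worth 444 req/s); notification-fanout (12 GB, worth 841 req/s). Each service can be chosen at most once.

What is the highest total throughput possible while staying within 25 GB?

1612

Filling by ratio: cache-warmer + pdf-renderer + notification-fanout for 1538, with 2 GB left unused.
The 1 GB tied up in cache-warmer is better spent on session-store — total rises to 1612 (25 GB).
An exhaustive check of the 512 subsets confirms 1612.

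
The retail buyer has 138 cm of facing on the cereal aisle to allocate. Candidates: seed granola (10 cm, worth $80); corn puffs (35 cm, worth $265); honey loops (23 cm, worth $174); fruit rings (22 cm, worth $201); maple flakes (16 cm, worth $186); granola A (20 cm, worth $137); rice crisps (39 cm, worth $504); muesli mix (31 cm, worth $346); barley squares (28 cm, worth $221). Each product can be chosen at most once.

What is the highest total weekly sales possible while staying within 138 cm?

Ranking by ratio (weekly sales/cm): rice crisps 12.92, maple flakes 11.62, muesli mix 11.16, fruit rings 9.14.
Taking the top-ratio products first gives seed granola + fruit rings + maple flakes + granola A + rice crisps + muesli mix for 1454 (138 cm).
Dropping seed granola and granola A frees 30 cm; slotting in barley squares (28 cm) lifts the total to 1458 at 136 cm.
An exhaustive check of the 512 subsets confirms 1458.

1458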